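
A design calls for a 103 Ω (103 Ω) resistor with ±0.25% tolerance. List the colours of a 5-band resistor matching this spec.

brown, black, orange, black, blue

103 Ω = 103 × 10^0.
1 → brown
0 → black
3 → orange
Multiplier 10^0 → black.
±0.25% tolerance → blue.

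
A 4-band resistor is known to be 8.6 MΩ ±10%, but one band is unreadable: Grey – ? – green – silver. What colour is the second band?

blue

8600000 Ω = 86 × 10^5.
The second band gives digit 6 of the significand, and 6 is blue.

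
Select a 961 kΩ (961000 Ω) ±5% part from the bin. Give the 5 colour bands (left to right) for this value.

961000 Ω = 961 × 10^3.
9 → white
6 → blue
1 → brown
Multiplier 10^3 → orange.
±5% tolerance → gold.

white, blue, brown, orange, gold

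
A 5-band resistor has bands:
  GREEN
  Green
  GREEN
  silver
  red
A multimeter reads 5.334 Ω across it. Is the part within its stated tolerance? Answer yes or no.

no

Green → 5 (first significant figure)
Green → 5 (second significant figure)
Green → 5 (third significant figure)
Silver → ×0.01 multiplier
Red → ±2% tolerance
555 × 0.01 = 5.55 Ω
Allowed range: 5.439 Ω to 5.661 Ω.
5.334 Ω lies outside that range.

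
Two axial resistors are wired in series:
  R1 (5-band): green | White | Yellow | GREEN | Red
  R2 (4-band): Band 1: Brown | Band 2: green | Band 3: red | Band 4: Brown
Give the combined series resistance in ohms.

59401500 Ω

R1: green, white, yellow → 594; green ×10^5 → 59400000 Ω.
R2: brown, green → 15; red ×10^2 → 1500 Ω.
Series: 59400000 + 1500 = 59401500 Ω.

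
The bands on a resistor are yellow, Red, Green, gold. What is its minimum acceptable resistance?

3990000 Ω

Yellow → 4 (first significant figure)
Red → 2 (second significant figure)
Green → ×10^5 multiplier
Gold → ±5% tolerance
42 × 100000 = 4200000 Ω
Minimum = 4200000 × (1 − 5/100) = 3990000 Ω.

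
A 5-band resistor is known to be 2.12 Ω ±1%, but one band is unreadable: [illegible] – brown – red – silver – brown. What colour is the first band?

2.12 Ω = 212 × 10^-2.
The first band gives digit 2 of the significand, and 2 is red.

red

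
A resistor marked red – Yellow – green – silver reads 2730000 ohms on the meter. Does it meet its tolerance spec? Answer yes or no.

no

Red → 2 (first significant figure)
Yellow → 4 (second significant figure)
Green → ×10^5 multiplier
Silver → ±10% tolerance
24 × 100000 = 2400000 Ω
Allowed range: 2160000 Ω to 2640000 Ω.
2730000 ohms lies outside that range.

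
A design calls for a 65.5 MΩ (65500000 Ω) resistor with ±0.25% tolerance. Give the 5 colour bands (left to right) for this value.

blue, green, green, green, blue

65500000 Ω = 655 × 10^5.
6 → blue
5 → green
5 → green
Multiplier 10^5 → green.
±0.25% tolerance → blue.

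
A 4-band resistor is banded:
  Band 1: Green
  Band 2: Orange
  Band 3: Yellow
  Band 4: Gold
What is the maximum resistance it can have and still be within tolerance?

556500 Ω

Green → 5 (first significant figure)
Orange → 3 (second significant figure)
Yellow → ×10^4 multiplier
Gold → ±5% tolerance
53 × 10000 = 530000 Ω
Maximum = 530000 × (1 + 5/100) = 556500 Ω.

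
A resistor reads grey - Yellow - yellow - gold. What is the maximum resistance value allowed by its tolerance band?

882000 Ω

Grey → 8 (first significant figure)
Yellow → 4 (second significant figure)
Yellow → ×10^4 multiplier
Gold → ±5% tolerance
84 × 10000 = 840000 Ω
Maximum = 840000 × (1 + 5/100) = 882000 Ω.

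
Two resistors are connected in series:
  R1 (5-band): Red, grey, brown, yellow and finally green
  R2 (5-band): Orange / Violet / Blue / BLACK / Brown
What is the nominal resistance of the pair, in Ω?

2810376 Ω

R1: red, grey, brown → 281; yellow ×10^4 → 2810000 Ω.
R2: orange, violet, blue → 376; black ×1 → 376 Ω.
Series: 2810000 + 376 = 2810376 Ω.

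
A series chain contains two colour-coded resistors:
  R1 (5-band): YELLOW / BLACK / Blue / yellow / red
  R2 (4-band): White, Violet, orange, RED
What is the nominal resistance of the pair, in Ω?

4157000 Ω

R1: yellow, black, blue → 406; yellow ×10^4 → 4060000 Ω.
R2: white, violet → 97; orange ×10^3 → 97000 Ω.
Series: 4060000 + 97000 = 4157000 Ω.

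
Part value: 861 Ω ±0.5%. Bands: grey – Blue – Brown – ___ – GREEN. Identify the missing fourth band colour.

black

861 Ω = 861 × 10^0.
The fourth band is the multiplier, 10^0, which is black.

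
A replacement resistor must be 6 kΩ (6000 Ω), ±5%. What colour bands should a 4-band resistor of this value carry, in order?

6000 Ω = 60 × 10^2.
6 → blue
0 → black
Multiplier 10^2 → red.
±5% tolerance → gold.

blue, black, red, gold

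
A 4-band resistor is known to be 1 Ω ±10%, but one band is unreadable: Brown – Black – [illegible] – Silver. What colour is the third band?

gold

1 Ω = 10 × 10^-1.
The third band is the multiplier, 10^-1, which is gold.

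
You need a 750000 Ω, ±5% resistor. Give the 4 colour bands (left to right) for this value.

750000 Ω = 75 × 10^4.
7 → violet
5 → green
Multiplier 10^4 → yellow.
±5% tolerance → gold.

violet, green, yellow, gold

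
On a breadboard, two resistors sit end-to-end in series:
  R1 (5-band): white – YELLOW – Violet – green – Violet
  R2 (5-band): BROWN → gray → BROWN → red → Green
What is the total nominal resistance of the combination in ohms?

94718100 Ω

R1: white, yellow, violet → 947; green ×10^5 → 94700000 Ω.
R2: brown, grey, brown → 181; red ×10^2 → 18100 Ω.
Series: 94700000 + 18100 = 94718100 Ω.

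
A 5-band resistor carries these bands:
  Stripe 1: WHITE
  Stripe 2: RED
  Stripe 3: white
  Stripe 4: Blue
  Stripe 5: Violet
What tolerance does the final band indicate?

The last band, violet, is the tolerance band.
Violet corresponds to ±0.1%.

±0.1%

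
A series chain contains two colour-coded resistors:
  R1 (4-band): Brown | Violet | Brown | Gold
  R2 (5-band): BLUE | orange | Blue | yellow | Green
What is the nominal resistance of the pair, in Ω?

6360170 Ω

R1: brown, violet → 17; brown ×10 → 170 Ω.
R2: blue, orange, blue → 636; yellow ×10^4 → 6360000 Ω.
Series: 170 + 6360000 = 6360170 Ω.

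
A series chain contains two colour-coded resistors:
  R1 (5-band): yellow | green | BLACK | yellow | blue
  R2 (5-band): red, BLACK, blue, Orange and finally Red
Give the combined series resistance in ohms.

4706000 Ω

R1: yellow, green, black → 450; yellow ×10^4 → 4500000 Ω.
R2: red, black, blue → 206; orange ×10^3 → 206000 Ω.
Series: 4500000 + 206000 = 4706000 Ω.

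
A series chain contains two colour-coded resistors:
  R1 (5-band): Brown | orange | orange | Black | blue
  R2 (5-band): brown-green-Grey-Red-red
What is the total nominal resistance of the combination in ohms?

R1: brown, orange, orange → 133; black ×1 → 133 Ω.
R2: brown, green, grey → 158; red ×10^2 → 15800 Ω.
Series: 133 + 15800 = 15933 Ω.

15933 Ω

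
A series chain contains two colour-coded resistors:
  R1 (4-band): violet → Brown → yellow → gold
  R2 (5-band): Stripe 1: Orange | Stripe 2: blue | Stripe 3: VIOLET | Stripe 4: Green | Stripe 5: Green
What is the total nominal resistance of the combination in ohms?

37410000 Ω

R1: violet, brown → 71; yellow ×10^4 → 710000 Ω.
R2: orange, blue, violet → 367; green ×10^5 → 36700000 Ω.
Series: 710000 + 36700000 = 37410000 Ω.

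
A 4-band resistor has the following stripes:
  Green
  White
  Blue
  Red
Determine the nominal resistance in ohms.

Green → 5 (first significant figure)
White → 9 (second significant figure)
Blue → ×10^6 multiplier
59 × 1000000 = 59000000 Ω

59000000 Ω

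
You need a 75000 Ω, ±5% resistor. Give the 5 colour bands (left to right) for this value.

75000 Ω = 750 × 10^2.
7 → violet
5 → green
0 → black
Multiplier 10^2 → red.
±5% tolerance → gold.

violet, green, black, red, gold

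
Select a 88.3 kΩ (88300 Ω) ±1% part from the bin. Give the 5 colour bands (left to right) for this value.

88300 Ω = 883 × 10^2.
8 → grey
8 → grey
3 → orange
Multiplier 10^2 → red.
±1% tolerance → brown.

grey, grey, orange, red, brown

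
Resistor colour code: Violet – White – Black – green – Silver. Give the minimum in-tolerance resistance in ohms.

71100000 Ω

Violet → 7 (first significant figure)
White → 9 (second significant figure)
Black → 0 (third significant figure)
Green → ×10^5 multiplier
Silver → ±10% tolerance
790 × 100000 = 79000000 Ω
Minimum = 79000000 × (1 − 10/100) = 71100000 Ω.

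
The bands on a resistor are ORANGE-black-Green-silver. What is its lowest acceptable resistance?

Orange → 3 (first significant figure)
Black → 0 (second significant figure)
Green → ×10^5 multiplier
Silver → ±10% tolerance
30 × 100000 = 3000000 Ω
Lowest = 3000000 × (1 − 10/100) = 2700000 Ω.

2700000 Ω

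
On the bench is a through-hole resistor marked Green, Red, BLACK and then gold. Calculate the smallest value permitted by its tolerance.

Green → 5 (first significant figure)
Red → 2 (second significant figure)
Black → ×1 multiplier
Gold → ±5% tolerance
52 × 1 = 52 Ω
Smallest = 52 × (1 − 5/100) = 49.4 Ω.

49.4 Ω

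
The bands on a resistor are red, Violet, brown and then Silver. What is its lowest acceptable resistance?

Red → 2 (first significant figure)
Violet → 7 (second significant figure)
Brown → ×10 multiplier
Silver → ±10% tolerance
27 × 10 = 270 Ω
Lowest = 270 × (1 − 10/100) = 243 Ω.

243 Ω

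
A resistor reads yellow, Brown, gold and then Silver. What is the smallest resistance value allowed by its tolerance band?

Yellow → 4 (first significant figure)
Brown → 1 (second significant figure)
Gold → ×0.1 multiplier
Silver → ±10% tolerance
41 × 0.1 = 4.1 Ω
Smallest = 4.1 × (1 − 10/100) = 3.69 Ω.

3.69 Ω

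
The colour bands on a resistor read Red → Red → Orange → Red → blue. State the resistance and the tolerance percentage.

22300 Ω ±0.25%

Red → 2 (first significant figure)
Red → 2 (second significant figure)
Orange → 3 (third significant figure)
Red → ×10^2 multiplier
Blue → ±0.25% tolerance
223 × 100 = 22300 Ω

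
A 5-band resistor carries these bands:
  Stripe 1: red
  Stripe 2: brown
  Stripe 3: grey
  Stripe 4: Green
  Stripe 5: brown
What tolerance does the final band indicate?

±1%

The last band, brown, is the tolerance band.
Brown corresponds to ±1%.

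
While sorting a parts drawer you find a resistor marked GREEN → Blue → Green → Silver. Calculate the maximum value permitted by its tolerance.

6160000 Ω

Green → 5 (first significant figure)
Blue → 6 (second significant figure)
Green → ×10^5 multiplier
Silver → ±10% tolerance
56 × 100000 = 5600000 Ω
Maximum = 5600000 × (1 + 10/100) = 6160000 Ω.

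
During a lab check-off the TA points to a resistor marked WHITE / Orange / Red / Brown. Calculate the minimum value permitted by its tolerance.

White → 9 (first significant figure)
Orange → 3 (second significant figure)
Red → ×10^2 multiplier
Brown → ±1% tolerance
93 × 100 = 9300 Ω
Minimum = 9300 × (1 − 1/100) = 9207 Ω.

9207 Ω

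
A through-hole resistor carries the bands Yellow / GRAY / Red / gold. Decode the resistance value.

4800 Ω

Yellow → 4 (first significant figure)
Grey → 8 (second significant figure)
Red → ×10^2 multiplier
48 × 100 = 4800 Ω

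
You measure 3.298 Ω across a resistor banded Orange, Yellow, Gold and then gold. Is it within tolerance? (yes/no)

Orange → 3 (first significant figure)
Yellow → 4 (second significant figure)
Gold → ×0.1 multiplier
Gold → ±5% tolerance
34 × 0.1 = 3.4 Ω
Allowed range: 3.23 Ω to 3.57 Ω.
3.298 Ω lies inside that range.

yes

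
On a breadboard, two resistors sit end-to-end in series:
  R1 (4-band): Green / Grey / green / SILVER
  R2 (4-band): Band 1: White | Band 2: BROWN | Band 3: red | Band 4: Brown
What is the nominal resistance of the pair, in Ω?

5809100 Ω

R1: green, grey → 58; green ×10^5 → 5800000 Ω.
R2: white, brown → 91; red ×10^2 → 9100 Ω.
Series: 5800000 + 9100 = 5809100 Ω.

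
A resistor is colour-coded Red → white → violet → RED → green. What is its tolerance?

±0.5%

The last band, green, is the tolerance band.
Green corresponds to ±0.5%.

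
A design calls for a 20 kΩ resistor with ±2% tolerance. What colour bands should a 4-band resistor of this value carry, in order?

20000 Ω = 20 × 10^3.
2 → red
0 → black
Multiplier 10^3 → orange.
±2% tolerance → red.

red, black, orange, red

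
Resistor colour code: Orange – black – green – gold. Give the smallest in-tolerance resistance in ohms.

Orange → 3 (first significant figure)
Black → 0 (second significant figure)
Green → ×10^5 multiplier
Gold → ±5% tolerance
30 × 100000 = 3000000 Ω
Smallest = 3000000 × (1 − 5/100) = 2850000 Ω.

2850000 Ω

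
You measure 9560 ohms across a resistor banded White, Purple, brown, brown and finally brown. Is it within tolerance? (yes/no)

White → 9 (first significant figure)
Violet → 7 (second significant figure)
Brown → 1 (third significant figure)
Brown → ×10 multiplier
Brown → ±1% tolerance
971 × 10 = 9710 Ω
Allowed range: 9612.9 Ω to 9807.1 Ω.
9560 ohms lies outside that range.

no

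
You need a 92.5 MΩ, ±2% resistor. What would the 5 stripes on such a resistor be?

white, red, green, green, red

92500000 Ω = 925 × 10^5.
9 → white
2 → red
5 → green
Multiplier 10^5 → green.
±2% tolerance → red.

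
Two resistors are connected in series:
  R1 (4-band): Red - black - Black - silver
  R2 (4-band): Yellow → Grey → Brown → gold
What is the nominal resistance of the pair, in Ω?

R1: red, black → 20; black ×1 → 20 Ω.
R2: yellow, grey → 48; brown ×10 → 480 Ω.
Series: 20 + 480 = 500 Ω.

500 Ω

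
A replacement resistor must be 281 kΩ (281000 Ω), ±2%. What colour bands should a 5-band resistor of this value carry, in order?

red, grey, brown, orange, red

281000 Ω = 281 × 10^3.
2 → red
8 → grey
1 → brown
Multiplier 10^3 → orange.
±2% tolerance → red.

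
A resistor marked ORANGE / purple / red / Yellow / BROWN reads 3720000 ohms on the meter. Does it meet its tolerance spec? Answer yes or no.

yes

Orange → 3 (first significant figure)
Violet → 7 (second significant figure)
Red → 2 (third significant figure)
Yellow → ×10^4 multiplier
Brown → ±1% tolerance
372 × 10000 = 3720000 Ω
Allowed range: 3682800 Ω to 3757200 Ω.
3720000 ohms lies inside that range.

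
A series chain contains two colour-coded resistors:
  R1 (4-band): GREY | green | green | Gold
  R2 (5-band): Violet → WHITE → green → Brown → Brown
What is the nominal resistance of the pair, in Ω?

R1: grey, green → 85; green ×10^5 → 8500000 Ω.
R2: violet, white, green → 795; brown ×10 → 7950 Ω.
Series: 8500000 + 7950 = 8507950 Ω.

8507950 Ω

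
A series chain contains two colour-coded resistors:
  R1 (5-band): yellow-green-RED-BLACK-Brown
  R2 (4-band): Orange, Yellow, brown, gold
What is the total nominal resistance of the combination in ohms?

R1: yellow, green, red → 452; black ×1 → 452 Ω.
R2: orange, yellow → 34; brown ×10 → 340 Ω.
Series: 452 + 340 = 792 Ω.

792 Ω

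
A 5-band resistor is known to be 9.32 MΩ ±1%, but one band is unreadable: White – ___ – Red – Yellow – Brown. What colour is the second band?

orange

9320000 Ω = 932 × 10^4.
The second band gives digit 3 of the significand, and 3 is orange.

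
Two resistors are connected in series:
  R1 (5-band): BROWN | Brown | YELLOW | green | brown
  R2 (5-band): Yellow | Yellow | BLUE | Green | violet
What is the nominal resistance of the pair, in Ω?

56000000 Ω

R1: brown, brown, yellow → 114; green ×10^5 → 11400000 Ω.
R2: yellow, yellow, blue → 446; green ×10^5 → 44600000 Ω.
Series: 11400000 + 44600000 = 56000000 Ω.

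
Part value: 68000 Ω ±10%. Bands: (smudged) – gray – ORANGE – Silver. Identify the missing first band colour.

blue

68000 Ω = 68 × 10^3.
The first band gives digit 6 of the significand, and 6 is blue.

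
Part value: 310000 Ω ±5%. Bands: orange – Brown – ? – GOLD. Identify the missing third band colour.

310000 Ω = 31 × 10^4.
The third band is the multiplier, 10^4, which is yellow.

yellow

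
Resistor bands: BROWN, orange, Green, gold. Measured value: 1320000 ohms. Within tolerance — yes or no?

Brown → 1 (first significant figure)
Orange → 3 (second significant figure)
Green → ×10^5 multiplier
Gold → ±5% tolerance
13 × 100000 = 1300000 Ω
Allowed range: 1235000 Ω to 1365000 Ω.
1320000 ohms lies inside that range.

yes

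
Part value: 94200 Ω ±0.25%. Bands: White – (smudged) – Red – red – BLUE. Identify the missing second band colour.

yellow

94200 Ω = 942 × 10^2.
The second band gives digit 4 of the significand, and 4 is yellow.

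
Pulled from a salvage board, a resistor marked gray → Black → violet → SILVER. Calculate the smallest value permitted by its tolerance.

Grey → 8 (first significant figure)
Black → 0 (second significant figure)
Violet → ×10^7 multiplier
Silver → ±10% tolerance
80 × 10000000 = 800000000 Ω
Smallest = 800000000 × (1 − 10/100) = 720000000 Ω.

720000000 Ω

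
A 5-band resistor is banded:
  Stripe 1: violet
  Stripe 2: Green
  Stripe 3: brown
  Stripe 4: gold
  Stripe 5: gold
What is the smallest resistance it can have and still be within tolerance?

71.345 Ω

Violet → 7 (first significant figure)
Green → 5 (second significant figure)
Brown → 1 (third significant figure)
Gold → ×0.1 multiplier
Gold → ±5% tolerance
751 × 0.1 = 75.1 Ω
Smallest = 75.1 × (1 − 5/100) = 71.345 Ω.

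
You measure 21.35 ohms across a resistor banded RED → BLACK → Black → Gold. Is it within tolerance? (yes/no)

no

Red → 2 (first significant figure)
Black → 0 (second significant figure)
Black → ×1 multiplier
Gold → ±5% tolerance
20 × 1 = 20 Ω
Allowed range: 19 Ω to 21 Ω.
21.35 ohms lies outside that range.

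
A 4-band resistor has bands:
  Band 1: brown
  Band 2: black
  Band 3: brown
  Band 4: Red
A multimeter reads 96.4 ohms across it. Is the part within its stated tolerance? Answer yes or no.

Brown → 1 (first significant figure)
Black → 0 (second significant figure)
Brown → ×10 multiplier
Red → ±2% tolerance
10 × 10 = 100 Ω
Allowed range: 98 Ω to 102 Ω.
96.4 ohms lies outside that range.

no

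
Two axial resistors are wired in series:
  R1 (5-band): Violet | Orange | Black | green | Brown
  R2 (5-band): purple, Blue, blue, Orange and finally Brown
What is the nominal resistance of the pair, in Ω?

73766000 Ω

R1: violet, orange, black → 730; green ×10^5 → 73000000 Ω.
R2: violet, blue, blue → 766; orange ×10^3 → 766000 Ω.
Series: 73000000 + 766000 = 73766000 Ω.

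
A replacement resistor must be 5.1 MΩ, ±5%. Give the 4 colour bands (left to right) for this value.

green, brown, green, gold

5100000 Ω = 51 × 10^5.
5 → green
1 → brown
Multiplier 10^5 → green.
±5% tolerance → gold.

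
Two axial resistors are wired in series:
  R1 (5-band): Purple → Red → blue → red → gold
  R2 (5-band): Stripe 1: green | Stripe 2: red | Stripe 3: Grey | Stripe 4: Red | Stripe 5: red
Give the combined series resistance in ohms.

125400 Ω

R1: violet, red, blue → 726; red ×10^2 → 72600 Ω.
R2: green, red, grey → 528; red ×10^2 → 52800 Ω.
Series: 72600 + 52800 = 125400 Ω.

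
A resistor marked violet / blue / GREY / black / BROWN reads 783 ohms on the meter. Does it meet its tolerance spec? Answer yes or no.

Violet → 7 (first significant figure)
Blue → 6 (second significant figure)
Grey → 8 (third significant figure)
Black → ×1 multiplier
Brown → ±1% tolerance
768 × 1 = 768 Ω
Allowed range: 760.32 Ω to 775.68 Ω.
783 ohms lies outside that range.

no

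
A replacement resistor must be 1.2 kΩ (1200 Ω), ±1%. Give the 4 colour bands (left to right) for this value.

brown, red, red, brown

1200 Ω = 12 × 10^2.
1 → brown
2 → red
Multiplier 10^2 → red.
±1% tolerance → brown.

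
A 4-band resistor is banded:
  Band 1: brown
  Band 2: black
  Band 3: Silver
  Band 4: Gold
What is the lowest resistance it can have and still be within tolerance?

Brown → 1 (first significant figure)
Black → 0 (second significant figure)
Silver → ×0.01 multiplier
Gold → ±5% tolerance
10 × 0.01 = 0.1 Ω
Lowest = 0.1 × (1 − 5/100) = 0.095 Ω.

0.095 Ω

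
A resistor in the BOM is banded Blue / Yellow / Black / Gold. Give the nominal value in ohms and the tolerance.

Blue → 6 (first significant figure)
Yellow → 4 (second significant figure)
Black → ×1 multiplier
Gold → ±5% tolerance
64 × 1 = 64 Ω

64 Ω ±5%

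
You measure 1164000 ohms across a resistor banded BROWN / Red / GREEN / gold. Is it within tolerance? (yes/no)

yes

Brown → 1 (first significant figure)
Red → 2 (second significant figure)
Green → ×10^5 multiplier
Gold → ±5% tolerance
12 × 100000 = 1200000 Ω
Allowed range: 1140000 Ω to 1260000 Ω.
1164000 ohms lies inside that range.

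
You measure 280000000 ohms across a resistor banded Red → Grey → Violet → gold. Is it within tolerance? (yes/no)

yes

Red → 2 (first significant figure)
Grey → 8 (second significant figure)
Violet → ×10^7 multiplier
Gold → ±5% tolerance
28 × 10000000 = 280000000 Ω
Allowed range: 266000000 Ω to 294000000 Ω.
280000000 ohms lies inside that range.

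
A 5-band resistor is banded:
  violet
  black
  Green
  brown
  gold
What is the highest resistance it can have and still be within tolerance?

Violet → 7 (first significant figure)
Black → 0 (second significant figure)
Green → 5 (third significant figure)
Brown → ×10 multiplier
Gold → ±5% tolerance
705 × 10 = 7050 Ω
Highest = 7050 × (1 + 5/100) = 7402.5 Ω.

7402.5 Ω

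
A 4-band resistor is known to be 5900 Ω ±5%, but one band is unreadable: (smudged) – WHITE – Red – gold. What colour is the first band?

5900 Ω = 59 × 10^2.
The first band gives digit 5 of the significand, and 5 is green.

green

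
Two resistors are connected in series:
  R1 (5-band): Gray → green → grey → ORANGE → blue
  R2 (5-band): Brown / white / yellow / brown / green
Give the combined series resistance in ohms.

859940 Ω

R1: grey, green, grey → 858; orange ×10^3 → 858000 Ω.
R2: brown, white, yellow → 194; brown ×10 → 1940 Ω.
Series: 858000 + 1940 = 859940 Ω.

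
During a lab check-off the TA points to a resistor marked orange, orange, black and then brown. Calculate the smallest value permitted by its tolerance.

32.67 Ω

Orange → 3 (first significant figure)
Orange → 3 (second significant figure)
Black → ×1 multiplier
Brown → ±1% tolerance
33 × 1 = 33 Ω
Smallest = 33 × (1 − 1/100) = 32.67 Ω.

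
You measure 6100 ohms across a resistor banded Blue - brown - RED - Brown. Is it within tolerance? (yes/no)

Blue → 6 (first significant figure)
Brown → 1 (second significant figure)
Red → ×10^2 multiplier
Brown → ±1% tolerance
61 × 100 = 6100 Ω
Allowed range: 6039 Ω to 6161 Ω.
6100 ohms lies inside that range.

yes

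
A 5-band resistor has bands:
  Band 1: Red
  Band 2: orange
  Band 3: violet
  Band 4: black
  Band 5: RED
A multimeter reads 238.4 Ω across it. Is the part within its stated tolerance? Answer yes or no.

Red → 2 (first significant figure)
Orange → 3 (second significant figure)
Violet → 7 (third significant figure)
Black → ×1 multiplier
Red → ±2% tolerance
237 × 1 = 237 Ω
Allowed range: 232.26 Ω to 241.74 Ω.
238.4 Ω lies inside that range.

yes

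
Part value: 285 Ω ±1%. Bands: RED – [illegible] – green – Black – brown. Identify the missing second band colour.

grey

285 Ω = 285 × 10^0.
The second band gives digit 8 of the significand, and 8 is grey.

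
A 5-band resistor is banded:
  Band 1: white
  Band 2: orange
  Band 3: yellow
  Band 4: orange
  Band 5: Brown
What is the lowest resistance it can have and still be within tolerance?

924660 Ω

White → 9 (first significant figure)
Orange → 3 (second significant figure)
Yellow → 4 (third significant figure)
Orange → ×10^3 multiplier
Brown → ±1% tolerance
934 × 1000 = 934000 Ω
Lowest = 934000 × (1 − 1/100) = 924660 Ω.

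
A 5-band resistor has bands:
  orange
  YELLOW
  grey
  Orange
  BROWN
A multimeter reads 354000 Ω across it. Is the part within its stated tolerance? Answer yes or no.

Orange → 3 (first significant figure)
Yellow → 4 (second significant figure)
Grey → 8 (third significant figure)
Orange → ×10^3 multiplier
Brown → ±1% tolerance
348 × 1000 = 348000 Ω
Allowed range: 344520 Ω to 351480 Ω.
354000 Ω lies outside that range.

no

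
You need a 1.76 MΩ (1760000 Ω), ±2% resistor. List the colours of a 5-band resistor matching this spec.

brown, violet, blue, yellow, red

1760000 Ω = 176 × 10^4.
1 → brown
7 → violet
6 → blue
Multiplier 10^4 → yellow.
±2% tolerance → red.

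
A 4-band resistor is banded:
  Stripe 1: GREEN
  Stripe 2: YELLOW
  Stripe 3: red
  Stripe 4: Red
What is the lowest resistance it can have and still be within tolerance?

Green → 5 (first significant figure)
Yellow → 4 (second significant figure)
Red → ×10^2 multiplier
Red → ±2% tolerance
54 × 100 = 5400 Ω
Lowest = 5400 × (1 − 2/100) = 5292 Ω.

5292 Ω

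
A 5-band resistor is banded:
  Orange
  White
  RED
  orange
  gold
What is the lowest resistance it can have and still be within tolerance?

372400 Ω

Orange → 3 (first significant figure)
White → 9 (second significant figure)
Red → 2 (third significant figure)
Orange → ×10^3 multiplier
Gold → ±5% tolerance
392 × 1000 = 392000 Ω
Lowest = 392000 × (1 − 5/100) = 372400 Ω.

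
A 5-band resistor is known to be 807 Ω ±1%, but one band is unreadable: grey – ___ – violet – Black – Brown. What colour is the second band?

807 Ω = 807 × 10^0.
The second band gives digit 0 of the significand, and 0 is black.

black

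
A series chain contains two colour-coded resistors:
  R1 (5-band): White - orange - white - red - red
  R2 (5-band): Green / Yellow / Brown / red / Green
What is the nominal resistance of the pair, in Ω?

148000 Ω

R1: white, orange, white → 939; red ×10^2 → 93900 Ω.
R2: green, yellow, brown → 541; red ×10^2 → 54100 Ω.
Series: 93900 + 54100 = 148000 Ω.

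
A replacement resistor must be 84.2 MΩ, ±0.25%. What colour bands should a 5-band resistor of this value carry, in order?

84200000 Ω = 842 × 10^5.
8 → grey
4 → yellow
2 → red
Multiplier 10^5 → green.
±0.25% tolerance → blue.

grey, yellow, red, green, blue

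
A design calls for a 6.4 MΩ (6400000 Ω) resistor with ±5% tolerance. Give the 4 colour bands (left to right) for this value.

blue, yellow, green, gold

6400000 Ω = 64 × 10^5.
6 → blue
4 → yellow
Multiplier 10^5 → green.
±5% tolerance → gold.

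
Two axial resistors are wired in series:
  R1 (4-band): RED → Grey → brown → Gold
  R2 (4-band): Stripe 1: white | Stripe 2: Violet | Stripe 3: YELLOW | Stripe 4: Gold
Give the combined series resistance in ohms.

R1: red, grey → 28; brown ×10 → 280 Ω.
R2: white, violet → 97; yellow ×10^4 → 970000 Ω.
Series: 280 + 970000 = 970280 Ω.

970280 Ω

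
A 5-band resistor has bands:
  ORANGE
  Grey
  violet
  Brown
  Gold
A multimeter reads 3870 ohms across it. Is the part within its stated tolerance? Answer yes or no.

Orange → 3 (first significant figure)
Grey → 8 (second significant figure)
Violet → 7 (third significant figure)
Brown → ×10 multiplier
Gold → ±5% tolerance
387 × 10 = 3870 Ω
Allowed range: 3676.5 Ω to 4063.5 Ω.
3870 ohms lies inside that range.

yes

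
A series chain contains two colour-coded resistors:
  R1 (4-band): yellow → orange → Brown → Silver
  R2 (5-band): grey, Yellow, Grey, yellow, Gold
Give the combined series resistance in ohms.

8480430 Ω

R1: yellow, orange → 43; brown ×10 → 430 Ω.
R2: grey, yellow, grey → 848; yellow ×10^4 → 8480000 Ω.
Series: 430 + 8480000 = 8480430 Ω.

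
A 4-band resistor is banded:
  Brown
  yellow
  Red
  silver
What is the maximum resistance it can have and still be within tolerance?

1540 Ω

Brown → 1 (first significant figure)
Yellow → 4 (second significant figure)
Red → ×10^2 multiplier
Silver → ±10% tolerance
14 × 100 = 1400 Ω
Maximum = 1400 × (1 + 10/100) = 1540 Ω.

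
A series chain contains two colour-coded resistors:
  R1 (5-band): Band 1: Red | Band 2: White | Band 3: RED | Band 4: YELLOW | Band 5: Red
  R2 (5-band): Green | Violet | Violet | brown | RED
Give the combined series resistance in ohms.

2925770 Ω

R1: red, white, red → 292; yellow ×10^4 → 2920000 Ω.
R2: green, violet, violet → 577; brown ×10 → 5770 Ω.
Series: 2920000 + 5770 = 2925770 Ω.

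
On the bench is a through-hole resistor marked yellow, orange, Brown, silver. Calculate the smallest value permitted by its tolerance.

Yellow → 4 (first significant figure)
Orange → 3 (second significant figure)
Brown → ×10 multiplier
Silver → ±10% tolerance
43 × 10 = 430 Ω
Smallest = 430 × (1 − 10/100) = 387 Ω.

387 Ω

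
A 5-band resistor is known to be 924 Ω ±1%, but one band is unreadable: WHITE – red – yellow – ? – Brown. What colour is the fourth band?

black

924 Ω = 924 × 10^0.
The fourth band is the multiplier, 10^0, which is black.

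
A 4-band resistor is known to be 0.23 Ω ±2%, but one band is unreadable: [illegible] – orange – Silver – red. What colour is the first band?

0.23 Ω = 23 × 10^-2.
The first band gives digit 2 of the significand, and 2 is red.

red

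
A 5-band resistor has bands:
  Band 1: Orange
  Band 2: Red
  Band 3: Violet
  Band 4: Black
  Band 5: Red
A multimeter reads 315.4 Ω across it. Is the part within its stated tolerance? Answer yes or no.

Orange → 3 (first significant figure)
Red → 2 (second significant figure)
Violet → 7 (third significant figure)
Black → ×1 multiplier
Red → ±2% tolerance
327 × 1 = 327 Ω
Allowed range: 320.46 Ω to 333.54 Ω.
315.4 Ω lies outside that range.

no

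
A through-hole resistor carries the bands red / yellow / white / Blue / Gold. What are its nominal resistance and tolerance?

249000000 Ω ±5%

Red → 2 (first significant figure)
Yellow → 4 (second significant figure)
White → 9 (third significant figure)
Blue → ×10^6 multiplier
Gold → ±5% tolerance
249 × 1000000 = 249000000 Ω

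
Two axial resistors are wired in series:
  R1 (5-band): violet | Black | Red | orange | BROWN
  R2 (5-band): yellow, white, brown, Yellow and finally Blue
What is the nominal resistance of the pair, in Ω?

5612000 Ω

R1: violet, black, red → 702; orange ×10^3 → 702000 Ω.
R2: yellow, white, brown → 491; yellow ×10^4 → 4910000 Ω.
Series: 702000 + 4910000 = 5612000 Ω.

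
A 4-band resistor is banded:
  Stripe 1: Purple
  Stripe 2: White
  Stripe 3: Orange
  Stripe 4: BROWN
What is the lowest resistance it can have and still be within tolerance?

78210 Ω

Violet → 7 (first significant figure)
White → 9 (second significant figure)
Orange → ×10^3 multiplier
Brown → ±1% tolerance
79 × 1000 = 79000 Ω
Lowest = 79000 × (1 − 1/100) = 78210 Ω.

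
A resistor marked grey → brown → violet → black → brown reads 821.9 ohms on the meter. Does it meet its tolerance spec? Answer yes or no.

Grey → 8 (first significant figure)
Brown → 1 (second significant figure)
Violet → 7 (third significant figure)
Black → ×1 multiplier
Brown → ±1% tolerance
817 × 1 = 817 Ω
Allowed range: 808.83 Ω to 825.17 Ω.
821.9 ohms lies inside that range.

yes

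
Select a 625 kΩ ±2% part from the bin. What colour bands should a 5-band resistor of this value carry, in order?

625000 Ω = 625 × 10^3.
6 → blue
2 → red
5 → green
Multiplier 10^3 → orange.
±2% tolerance → red.

blue, red, green, orange, red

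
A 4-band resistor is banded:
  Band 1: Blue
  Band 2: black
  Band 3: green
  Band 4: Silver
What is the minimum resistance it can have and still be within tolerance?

5400000 Ω

Blue → 6 (first significant figure)
Black → 0 (second significant figure)
Green → ×10^5 multiplier
Silver → ±10% tolerance
60 × 100000 = 6000000 Ω
Minimum = 6000000 × (1 − 10/100) = 5400000 Ω.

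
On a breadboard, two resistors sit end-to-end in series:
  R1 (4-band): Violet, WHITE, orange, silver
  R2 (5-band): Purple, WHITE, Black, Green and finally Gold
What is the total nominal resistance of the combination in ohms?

R1: violet, white → 79; orange ×10^3 → 79000 Ω.
R2: violet, white, black → 790; green ×10^5 → 79000000 Ω.
Series: 79000 + 79000000 = 79079000 Ω.

79079000 Ω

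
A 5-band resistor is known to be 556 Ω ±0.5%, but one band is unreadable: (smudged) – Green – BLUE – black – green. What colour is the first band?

556 Ω = 556 × 10^0.
The first band gives digit 5 of the significand, and 5 is green.

green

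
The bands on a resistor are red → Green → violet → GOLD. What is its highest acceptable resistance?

262500000 Ω

Red → 2 (first significant figure)
Green → 5 (second significant figure)
Violet → ×10^7 multiplier
Gold → ±5% tolerance
25 × 10000000 = 250000000 Ω
Highest = 250000000 × (1 + 5/100) = 262500000 Ω.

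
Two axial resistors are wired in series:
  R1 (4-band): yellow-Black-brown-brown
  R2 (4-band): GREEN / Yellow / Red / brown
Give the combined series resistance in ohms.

R1: yellow, black → 40; brown ×10 → 400 Ω.
R2: green, yellow → 54; red ×10^2 → 5400 Ω.
Series: 400 + 5400 = 5800 Ω.

5800 Ω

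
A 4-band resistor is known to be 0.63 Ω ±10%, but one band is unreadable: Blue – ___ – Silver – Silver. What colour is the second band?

0.63 Ω = 63 × 10^-2.
The second band gives digit 3 of the significand, and 3 is orange.

orange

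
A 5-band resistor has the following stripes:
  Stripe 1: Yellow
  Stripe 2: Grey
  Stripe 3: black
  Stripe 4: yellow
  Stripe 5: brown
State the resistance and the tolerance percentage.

Yellow → 4 (first significant figure)
Grey → 8 (second significant figure)
Black → 0 (third significant figure)
Yellow → ×10^4 multiplier
Brown → ±1% tolerance
480 × 10000 = 4800000 Ω

4800000 Ω ±1%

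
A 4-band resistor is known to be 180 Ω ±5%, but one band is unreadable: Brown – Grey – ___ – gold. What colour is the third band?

brown

180 Ω = 18 × 10^1.
The third band is the multiplier, 10^1, which is brown.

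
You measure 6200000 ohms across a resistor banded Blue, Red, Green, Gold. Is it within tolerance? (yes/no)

yes

Blue → 6 (first significant figure)
Red → 2 (second significant figure)
Green → ×10^5 multiplier
Gold → ±5% tolerance
62 × 100000 = 6200000 Ω
Allowed range: 5890000 Ω to 6510000 Ω.
6200000 ohms lies inside that range.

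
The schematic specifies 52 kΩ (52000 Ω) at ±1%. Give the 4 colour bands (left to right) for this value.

52000 Ω = 52 × 10^3.
5 → green
2 → red
Multiplier 10^3 → orange.
±1% tolerance → brown.

green, red, orange, brown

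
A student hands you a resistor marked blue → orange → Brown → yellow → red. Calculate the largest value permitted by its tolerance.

6436200 Ω

Blue → 6 (first significant figure)
Orange → 3 (second significant figure)
Brown → 1 (third significant figure)
Yellow → ×10^4 multiplier
Red → ±2% tolerance
631 × 10000 = 6310000 Ω
Largest = 6310000 × (1 + 2/100) = 6436200 Ω.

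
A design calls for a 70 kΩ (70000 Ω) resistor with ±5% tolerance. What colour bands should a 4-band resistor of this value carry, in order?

violet, black, orange, gold

70000 Ω = 70 × 10^3.
7 → violet
0 → black
Multiplier 10^3 → orange.
±5% tolerance → gold.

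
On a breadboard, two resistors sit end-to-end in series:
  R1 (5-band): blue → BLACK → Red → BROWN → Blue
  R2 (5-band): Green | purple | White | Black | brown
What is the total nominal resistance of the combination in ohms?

6599 Ω

R1: blue, black, red → 602; brown ×10 → 6020 Ω.
R2: green, violet, white → 579; black ×1 → 579 Ω.
Series: 6020 + 579 = 6599 Ω.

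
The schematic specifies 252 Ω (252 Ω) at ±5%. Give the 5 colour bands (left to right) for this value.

red, green, red, black, gold

252 Ω = 252 × 10^0.
2 → red
5 → green
2 → red
Multiplier 10^0 → black.
±5% tolerance → gold.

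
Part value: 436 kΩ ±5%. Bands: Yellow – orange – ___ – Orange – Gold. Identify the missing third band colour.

436000 Ω = 436 × 10^3.
The third band gives digit 6 of the significand, and 6 is blue.

blue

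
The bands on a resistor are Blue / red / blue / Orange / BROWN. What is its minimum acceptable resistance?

Blue → 6 (first significant figure)
Red → 2 (second significant figure)
Blue → 6 (third significant figure)
Orange → ×10^3 multiplier
Brown → ±1% tolerance
626 × 1000 = 626000 Ω
Minimum = 626000 × (1 − 1/100) = 619740 Ω.

619740 Ω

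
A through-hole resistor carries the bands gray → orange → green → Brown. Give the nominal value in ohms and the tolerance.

Grey → 8 (first significant figure)
Orange → 3 (second significant figure)
Green → ×10^5 multiplier
Brown → ±1% tolerance
83 × 100000 = 8300000 Ω

8300000 Ω ±1%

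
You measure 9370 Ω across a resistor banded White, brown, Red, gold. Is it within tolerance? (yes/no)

White → 9 (first significant figure)
Brown → 1 (second significant figure)
Red → ×10^2 multiplier
Gold → ±5% tolerance
91 × 100 = 9100 Ω
Allowed range: 8645 Ω to 9555 Ω.
9370 Ω lies inside that range.

yes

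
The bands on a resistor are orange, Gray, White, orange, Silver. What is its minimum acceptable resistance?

350100 Ω

Orange → 3 (first significant figure)
Grey → 8 (second significant figure)
White → 9 (third significant figure)
Orange → ×10^3 multiplier
Silver → ±10% tolerance
389 × 1000 = 389000 Ω
Minimum = 389000 × (1 − 10/100) = 350100 Ω.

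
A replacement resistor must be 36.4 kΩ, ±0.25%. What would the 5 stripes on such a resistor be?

36400 Ω = 364 × 10^2.
3 → orange
6 → blue
4 → yellow
Multiplier 10^2 → red.
±0.25% tolerance → blue.

orange, blue, yellow, red, blue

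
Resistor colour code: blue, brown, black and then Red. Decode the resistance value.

61 Ω

Blue → 6 (first significant figure)
Brown → 1 (second significant figure)
Black → ×1 multiplier
61 × 1 = 61 Ω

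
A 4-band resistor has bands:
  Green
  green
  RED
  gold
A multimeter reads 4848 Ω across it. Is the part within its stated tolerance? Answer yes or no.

no

Green → 5 (first significant figure)
Green → 5 (second significant figure)
Red → ×10^2 multiplier
Gold → ±5% tolerance
55 × 100 = 5500 Ω
Allowed range: 5225 Ω to 5775 Ω.
4848 Ω lies outside that range.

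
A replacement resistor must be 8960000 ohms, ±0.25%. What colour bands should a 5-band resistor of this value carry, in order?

8960000 Ω = 896 × 10^4.
8 → grey
9 → white
6 → blue
Multiplier 10^4 → yellow.
±0.25% tolerance → blue.

grey, white, blue, yellow, blue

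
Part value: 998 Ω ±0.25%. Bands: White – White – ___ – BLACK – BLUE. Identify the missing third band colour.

grey

998 Ω = 998 × 10^0.
The third band gives digit 8 of the significand, and 8 is grey.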